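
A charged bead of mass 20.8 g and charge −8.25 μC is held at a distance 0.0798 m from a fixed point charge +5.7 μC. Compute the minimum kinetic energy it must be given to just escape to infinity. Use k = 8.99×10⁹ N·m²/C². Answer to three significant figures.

To just escape, total mechanical energy must reach zero at infinity: ½mv²_min + U = 0, so ½mv²_min = −U = |kQq|/r.
|U| = |kQq|/r = (8.99×10⁹ N·m²/C²)(5.70×10⁻⁶)(8.25×10⁻⁶)/(0.0798) = 5.30 J.

5.30 J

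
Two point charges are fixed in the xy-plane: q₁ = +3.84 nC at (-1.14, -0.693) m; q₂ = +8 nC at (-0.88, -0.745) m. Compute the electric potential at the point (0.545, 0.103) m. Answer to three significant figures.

Electric potential is a scalar, so the contributions from each charge add algebraically: V = Σ kqᵢ/rᵢ.
Distances from the field point to each charge: r₁ = 1.86 m, r₂ = 1.66 m.
V = k[(3.84×10⁻⁹)/(1.86) + (8.00×10⁻⁹)/(1.66)] = 61.9 V.

61.9 V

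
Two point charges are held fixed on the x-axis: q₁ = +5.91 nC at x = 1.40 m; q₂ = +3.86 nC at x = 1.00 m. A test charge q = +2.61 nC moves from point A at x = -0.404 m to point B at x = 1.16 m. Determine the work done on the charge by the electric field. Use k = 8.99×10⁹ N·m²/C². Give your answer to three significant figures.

-1.00×10⁻⁶ J

The work done by the electric force is W_field = −ΔU = −q(V_B − V_A) = q(V_A − V_B).
At A: distances to the source charges are 1.80 m, 1.40 m; V_A = Σ kqᵢ/rᵢ = 54.2 V.
At B: distances to the source charges are 0.240 m, 0.160 m; V_B = Σ kqᵢ/rᵢ = 438 V.
ΔV = V_B − V_A = 384 V.
W_field = −qΔV = −(2.61×10⁻⁹ C)(384 V) = -1.00×10⁻⁶ J.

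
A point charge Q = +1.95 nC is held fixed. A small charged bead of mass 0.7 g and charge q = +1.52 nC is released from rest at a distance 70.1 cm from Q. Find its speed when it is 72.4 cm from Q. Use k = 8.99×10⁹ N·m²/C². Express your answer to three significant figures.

Only the electrostatic force acts, so mechanical energy is conserved: ½mv² = U₁ − U₂ = kQq(1/r₁ − 1/r₂).
U₁ − U₂ = (8.99×10⁹ N·m²/C²)(1.95×10⁻⁹ C)(1.52×10⁻⁹ C)(1/0.701 − 1/0.724) = 1.21×10⁻⁹ J.
v = √(2·1.21×10⁻⁹/7.00×10⁻⁴) = 1.86×10⁻³ m/s.

1.86×10⁻³ m/s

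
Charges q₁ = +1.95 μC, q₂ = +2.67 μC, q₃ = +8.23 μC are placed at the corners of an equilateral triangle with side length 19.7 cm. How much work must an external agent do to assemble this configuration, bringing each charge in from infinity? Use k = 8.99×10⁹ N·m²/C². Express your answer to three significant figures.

The assembly work is the sum of pairwise potential energies, U = Σ_{i<j} kqᵢqⱼ/rᵢⱼ.
All three pair separations equal the side length, 0.197 m.
U = (0.238) + (0.732) + (1.00) = 1.97 J.

1.97 J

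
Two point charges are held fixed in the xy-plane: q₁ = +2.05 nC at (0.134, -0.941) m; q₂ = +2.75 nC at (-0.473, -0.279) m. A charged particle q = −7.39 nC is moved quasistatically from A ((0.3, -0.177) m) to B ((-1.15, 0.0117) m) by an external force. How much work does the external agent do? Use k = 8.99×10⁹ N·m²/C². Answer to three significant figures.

For quasistatic motion the external work equals the change in potential energy: W_ext = qΔV = q(V_B − V_A).
At A: distances to the source charges are 0.782 m, 0.780 m; V_A = Σ kqᵢ/rᵢ = 55.3 V.
At B: distances to the source charges are 1.60 m, 0.737 m; V_B = Σ kqᵢ/rᵢ = 45.1 V.
ΔV = V_B − V_A = -10.2 V.
W_ext = qΔV = (-7.39×10⁻⁹ C)(-10.2 V) = 7.54×10⁻⁸ J.

7.54×10⁻⁸ J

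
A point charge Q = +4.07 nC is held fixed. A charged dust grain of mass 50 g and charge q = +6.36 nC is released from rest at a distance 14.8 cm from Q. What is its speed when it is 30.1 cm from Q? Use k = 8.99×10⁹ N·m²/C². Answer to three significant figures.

Only the electrostatic force acts, so mechanical energy is conserved: ½mv² = U₁ − U₂ = kQq(1/r₁ − 1/r₂).
U₁ − U₂ = (8.99×10⁹ N·m²/C²)(4.07×10⁻⁹ C)(6.36×10⁻⁹ C)(1/0.148 − 1/0.301) = 7.99×10⁻⁷ J.
v = √(2·7.99×10⁻⁷/0.0500) = 5.65×10⁻³ m/s.

5.65×10⁻³ m/s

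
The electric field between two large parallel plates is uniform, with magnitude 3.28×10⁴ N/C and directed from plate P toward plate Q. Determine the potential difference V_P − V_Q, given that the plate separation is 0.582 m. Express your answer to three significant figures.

In a uniform field, potential decreases in the direction of E: ΔV = −E·d for a displacement d parallel to E.
Going from Q to P is a displacement of 0.582 m opposite to the field, so V_P − V_Q = +Ed = 1.91×10⁴ V.

1.91×10⁴ V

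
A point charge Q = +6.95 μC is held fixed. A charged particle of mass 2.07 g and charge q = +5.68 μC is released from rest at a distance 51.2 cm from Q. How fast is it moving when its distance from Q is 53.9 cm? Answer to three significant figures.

5.79 m/s

Only the electrostatic force acts, so mechanical energy is conserved: ½mv² = U₁ − U₂ = kQq(1/r₁ − 1/r₂).
U₁ − U₂ = (8.99×10⁹ N·m²/C²)(6.95×10⁻⁶ C)(5.68×10⁻⁶ C)(1/0.512 − 1/0.539) = 0.0347 J.
v = √(2·0.0347/2.07×10⁻³) = 5.79 m/s.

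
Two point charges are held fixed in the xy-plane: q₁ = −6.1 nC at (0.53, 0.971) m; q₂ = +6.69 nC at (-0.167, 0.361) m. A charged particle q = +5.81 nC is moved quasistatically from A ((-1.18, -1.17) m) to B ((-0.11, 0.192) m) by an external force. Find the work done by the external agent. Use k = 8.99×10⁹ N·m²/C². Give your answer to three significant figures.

For quasistatic motion the external work equals the change in potential energy: W_ext = qΔV = q(V_B − V_A).
At A: distances to the source charges are 2.74 m, 1.84 m; V_A = Σ kqᵢ/rᵢ = 12.7 V.
At B: distances to the source charges are 1.01 m, 0.178 m; V_B = Σ kqᵢ/rᵢ = 283 V.
ΔV = V_B − V_A = 270 V.
W_ext = qΔV = (5.81×10⁻⁹ C)(270 V) = 1.57×10⁻⁶ J.

1.57×10⁻⁶ J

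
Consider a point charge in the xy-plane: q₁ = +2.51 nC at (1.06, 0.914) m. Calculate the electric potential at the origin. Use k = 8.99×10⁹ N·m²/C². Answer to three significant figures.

Electric potential is a scalar, so the contributions from each charge add algebraically: V = Σ kqᵢ/rᵢ.
Distances from the field point to each charge: r₁ = 1.40 m.
V = k[(2.51×10⁻⁹)/(1.40)] = 16.1 V.

16.1 V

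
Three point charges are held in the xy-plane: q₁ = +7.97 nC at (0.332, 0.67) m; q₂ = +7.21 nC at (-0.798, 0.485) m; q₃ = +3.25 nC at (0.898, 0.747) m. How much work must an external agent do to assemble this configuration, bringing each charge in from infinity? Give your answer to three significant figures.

The assembly work is the sum of pairwise potential energies, U = Σ_{i<j} kqᵢqⱼ/rᵢⱼ.
Pair separations: r₁₂ = 1.15 m, r₁₃ = 0.571 m, r₂₃ = 1.72 m.
U = (4.51×10⁻⁷) + (4.08×10⁻⁷) + (1.23×10⁻⁷) = 9.82×10⁻⁷ J.

9.82×10⁻⁷ J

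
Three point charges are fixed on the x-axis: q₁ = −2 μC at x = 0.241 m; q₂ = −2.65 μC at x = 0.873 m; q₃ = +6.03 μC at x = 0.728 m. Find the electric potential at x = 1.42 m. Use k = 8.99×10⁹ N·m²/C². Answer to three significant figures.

1.95×10⁴ V

The total potential is the scalar sum of each charge's contribution, V = Σ kqᵢ/rᵢ.
Distances from the field point to each charge: r₁ = 1.18 m, r₂ = 0.547 m, r₃ = 0.692 m.
V = k[(-2.00×10⁻⁶)/(1.18) + (-2.65×10⁻⁶)/(0.547) + (6.03×10⁻⁶)/(0.692)] = 1.95×10⁴ V.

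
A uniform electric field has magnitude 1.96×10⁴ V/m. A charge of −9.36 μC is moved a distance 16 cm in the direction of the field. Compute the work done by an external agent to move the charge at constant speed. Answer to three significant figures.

0.0294 J

The potential change for a displacement 16 cm in the direction of the field is ΔV = −Ed = -3140 V.
W_ext = qΔV = 0.0294 J.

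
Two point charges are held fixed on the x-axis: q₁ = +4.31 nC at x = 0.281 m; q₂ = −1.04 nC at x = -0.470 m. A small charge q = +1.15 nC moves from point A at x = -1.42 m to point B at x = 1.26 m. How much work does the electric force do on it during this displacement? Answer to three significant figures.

-2.44×10⁻⁸ J

The work done by the electric force is W_field = −ΔU = −q(V_B − V_A) = q(V_A − V_B).
At A: distances to the source charges are 1.70 m, 0.950 m; V_A = Σ kqᵢ/rᵢ = 12.9 V.
At B: distances to the source charges are 0.979 m, 1.73 m; V_B = Σ kqᵢ/rᵢ = 34.2 V.
ΔV = V_B − V_A = 21.2 V.
W_field = −qΔV = −(1.15×10⁻⁹ C)(21.2 V) = -2.44×10⁻⁸ J.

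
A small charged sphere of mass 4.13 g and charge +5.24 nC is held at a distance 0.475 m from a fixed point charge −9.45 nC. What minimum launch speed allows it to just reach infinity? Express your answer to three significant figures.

0.0213 m/s

To just escape, total mechanical energy must reach zero at infinity: ½mv²_min + U = 0, so ½mv²_min = −U = |kQq|/r.
|U| = |kQq|/r = (8.99×10⁹ N·m²/C²)(9.45×10⁻⁹)(5.24×10⁻⁹)/(0.475) = 9.37×10⁻⁷ J.
v_min = √(2|U|/m) = √(2·9.37×10⁻⁷/4.13×10⁻³) = 0.0213 m/s.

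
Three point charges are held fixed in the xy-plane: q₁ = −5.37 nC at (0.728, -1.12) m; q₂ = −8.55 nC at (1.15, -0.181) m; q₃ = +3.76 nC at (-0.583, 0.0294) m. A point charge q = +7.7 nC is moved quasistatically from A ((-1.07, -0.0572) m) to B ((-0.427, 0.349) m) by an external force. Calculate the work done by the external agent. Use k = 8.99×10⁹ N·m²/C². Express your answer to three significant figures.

For quasistatic motion the external work equals the change in potential energy: W_ext = qΔV = q(V_B − V_A).
At A: distances to the source charges are 2.09 m, 2.22 m, 0.495 m; V_A = Σ kqᵢ/rᵢ = 10.7 V.
At B: distances to the source charges are 1.87 m, 1.66 m, 0.356 m; V_B = Σ kqᵢ/rᵢ = 23.0 V.
ΔV = V_B − V_A = 12.4 V.
W_ext = qΔV = (7.70×10⁻⁹ C)(12.4 V) = 9.51×10⁻⁸ J.

9.51×10⁻⁸ J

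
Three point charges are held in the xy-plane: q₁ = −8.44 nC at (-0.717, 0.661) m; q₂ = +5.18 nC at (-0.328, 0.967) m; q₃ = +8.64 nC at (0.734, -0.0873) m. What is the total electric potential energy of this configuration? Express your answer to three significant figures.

-9.27×10⁻⁷ J

The work to assemble the configuration equals its total potential energy, U = Σ kqᵢqⱼ/rᵢⱼ over all pairs.
Pair separations: r₁₂ = 0.495 m, r₁₃ = 1.63 m, r₂₃ = 1.50 m.
U = (-7.94×10⁻⁷) + (-4.02×10⁻⁷) + (2.69×10⁻⁷) = -9.27×10⁻⁷ J.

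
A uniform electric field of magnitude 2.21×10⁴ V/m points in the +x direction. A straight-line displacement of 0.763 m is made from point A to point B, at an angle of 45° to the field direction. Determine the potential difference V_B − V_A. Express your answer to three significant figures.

-1.19×10⁴ V

Only the component of displacement along E changes the potential: ΔV = −E·d·cosθ.
ΔV = −(2.21×10⁴ V/m)(0.763 m)cos45° = -1.19×10⁴ V.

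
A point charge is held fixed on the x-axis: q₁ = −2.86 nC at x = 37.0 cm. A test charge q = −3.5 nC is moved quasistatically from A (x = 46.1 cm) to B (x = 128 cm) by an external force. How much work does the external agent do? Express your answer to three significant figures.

-8.90×10⁻⁷ J

For quasistatic motion the external work equals the change in potential energy: W_ext = qΔV = q(V_B − V_A).
At A: distance to the source charge is 0.0910 m; V_A = kq₁/r = -283 V.
At B: distance to the source charge is 0.910 m; V_B = kq₁/r = -28.3 V.
ΔV = V_B − V_A = 254 V.
W_ext = qΔV = (-3.50×10⁻⁹ C)(254 V) = -8.90×10⁻⁷ J.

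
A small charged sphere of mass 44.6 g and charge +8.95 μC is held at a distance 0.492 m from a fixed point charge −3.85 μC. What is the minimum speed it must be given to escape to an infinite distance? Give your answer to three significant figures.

To just escape, total mechanical energy must reach zero at infinity: ½mv²_min + U = 0, so ½mv²_min = −U = |kQq|/r.
|U| = |kQq|/r = (8.99×10⁹ N·m²/C²)(3.85×10⁻⁶)(8.95×10⁻⁶)/(0.492) = 0.630 J.
v_min = √(2|U|/m) = √(2·0.630/0.0446) = 5.31 m/s.

5.31 m/s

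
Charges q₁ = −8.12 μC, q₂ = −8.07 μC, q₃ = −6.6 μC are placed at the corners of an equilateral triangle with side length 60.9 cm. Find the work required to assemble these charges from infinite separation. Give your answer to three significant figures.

The work to assemble the configuration equals its total potential energy, U = Σ kqᵢqⱼ/rᵢⱼ over all pairs.
All three pair separations equal the side length, 0.609 m.
U = (0.967) + (0.791) + (0.786) = 2.54 J.

2.54 J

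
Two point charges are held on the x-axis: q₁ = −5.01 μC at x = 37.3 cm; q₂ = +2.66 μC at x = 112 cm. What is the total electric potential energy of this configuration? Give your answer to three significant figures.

The work to assemble the configuration equals its total potential energy, U = Σ kqᵢqⱼ/rᵢⱼ over all pairs.
Pair separations: r₁₂ = 0.747 m.
U = (-0.160) = -0.160 J.

-0.160 J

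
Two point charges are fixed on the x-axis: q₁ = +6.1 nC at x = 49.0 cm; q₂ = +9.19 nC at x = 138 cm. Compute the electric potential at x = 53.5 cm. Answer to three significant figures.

1320 V

The total potential is the scalar sum of each charge's contribution, V = Σ kqᵢ/rᵢ.
Distances from the field point to each charge: r₁ = 0.0450 m, r₂ = 0.845 m.
V = k[(6.10×10⁻⁹)/(0.0450) + (9.19×10⁻⁹)/(0.845)] = 1320 V.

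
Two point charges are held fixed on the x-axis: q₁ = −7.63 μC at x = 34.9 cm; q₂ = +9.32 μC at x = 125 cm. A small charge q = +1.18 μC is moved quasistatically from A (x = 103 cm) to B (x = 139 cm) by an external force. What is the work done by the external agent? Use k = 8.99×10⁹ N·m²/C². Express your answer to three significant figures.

0.298 J

For quasistatic motion the external work equals the change in potential energy: W_ext = qΔV = q(V_B − V_A).
At A: distances to the source charges are 0.681 m, 0.220 m; V_A = Σ kqᵢ/rᵢ = 2.80×10⁵ V.
At B: distances to the source charges are 1.04 m, 0.140 m; V_B = Σ kqᵢ/rᵢ = 5.33×10⁵ V.
ΔV = V_B − V_A = 2.52×10⁵ V.
W_ext = qΔV = (1.18×10⁻⁶ C)(2.52×10⁵ V) = 0.298 J.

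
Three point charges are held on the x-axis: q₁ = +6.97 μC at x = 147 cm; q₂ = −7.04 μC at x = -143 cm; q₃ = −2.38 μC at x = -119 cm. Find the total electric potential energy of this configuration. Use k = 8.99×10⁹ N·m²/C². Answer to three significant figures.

0.419 J

The work to assemble the configuration equals its total potential energy, U = Σ kqᵢqⱼ/rᵢⱼ over all pairs.
Pair separations: r₁₂ = 2.90 m, r₁₃ = 2.66 m, r₂₃ = 0.240 m.
U = (-0.152) + (-0.0561) + (0.628) = 0.419 J.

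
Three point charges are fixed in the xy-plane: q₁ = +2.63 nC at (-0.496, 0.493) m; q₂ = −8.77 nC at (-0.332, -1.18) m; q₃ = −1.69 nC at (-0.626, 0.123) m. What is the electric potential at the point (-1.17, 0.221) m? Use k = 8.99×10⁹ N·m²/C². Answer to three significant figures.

Electric potential is a scalar, so the contributions from each charge add algebraically: V = Σ kqᵢ/rᵢ.
Distances from the field point to each charge: r₁ = 0.727 m, r₂ = 1.63 m, r₃ = 0.553 m.
V = k[(2.63×10⁻⁹)/(0.727) + (-8.77×10⁻⁹)/(1.63) + (-1.69×10⁻⁹)/(0.553)] = -43.3 V.

-43.3 V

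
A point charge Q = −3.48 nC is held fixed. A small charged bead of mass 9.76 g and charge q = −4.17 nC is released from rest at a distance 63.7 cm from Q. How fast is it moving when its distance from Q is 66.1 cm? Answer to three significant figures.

Only the electrostatic force acts, so mechanical energy is conserved: ½mv² = U₁ − U₂ = kQq(1/r₁ − 1/r₂).
U₁ − U₂ = (8.99×10⁹ N·m²/C²)(-3.48×10⁻⁹ C)(-4.17×10⁻⁹ C)(1/0.637 − 1/0.661) = 7.44×10⁻⁹ J.
v = √(2·7.44×10⁻⁹/9.76×10⁻³) = 1.23×10⁻³ m/s.

1.23×10⁻³ m/s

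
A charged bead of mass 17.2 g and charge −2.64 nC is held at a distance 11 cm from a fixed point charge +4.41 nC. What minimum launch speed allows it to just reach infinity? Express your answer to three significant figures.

To just escape, total mechanical energy must reach zero at infinity: ½mv²_min + U = 0, so ½mv²_min = −U = |kQq|/r.
|U| = |kQq|/r = (8.99×10⁹ N·m²/C²)(4.41×10⁻⁹)(2.64×10⁻⁹)/(0.110) = 9.52×10⁻⁷ J.
v_min = √(2|U|/m) = √(2·9.52×10⁻⁷/0.0172) = 0.0105 m/s.

0.0105 m/s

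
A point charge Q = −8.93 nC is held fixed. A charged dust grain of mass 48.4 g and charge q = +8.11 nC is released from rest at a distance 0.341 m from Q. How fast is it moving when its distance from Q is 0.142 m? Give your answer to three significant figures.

0.0105 m/s

Only the electrostatic force acts, so mechanical energy is conserved: ½mv² = U₁ − U₂ = kQq(1/r₁ − 1/r₂).
U₁ − U₂ = (8.99×10⁹ N·m²/C²)(-8.93×10⁻⁹ C)(8.11×10⁻⁹ C)(1/0.341 − 1/0.142) = 2.68×10⁻⁶ J.
v = √(2·2.68×10⁻⁶/0.0484) = 0.0105 m/s.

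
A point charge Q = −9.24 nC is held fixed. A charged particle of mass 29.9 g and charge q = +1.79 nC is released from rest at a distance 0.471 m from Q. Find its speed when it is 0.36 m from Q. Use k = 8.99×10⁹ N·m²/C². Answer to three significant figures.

2.55×10⁻³ m/s

Only the electrostatic force acts, so mechanical energy is conserved: ½mv² = U₁ − U₂ = kQq(1/r₁ − 1/r₂).
U₁ − U₂ = (8.99×10⁹ N·m²/C²)(-9.24×10⁻⁹ C)(1.79×10⁻⁹ C)(1/0.471 − 1/0.360) = 9.73×10⁻⁸ J.
v = √(2·9.73×10⁻⁸/0.0299) = 2.55×10⁻³ m/s.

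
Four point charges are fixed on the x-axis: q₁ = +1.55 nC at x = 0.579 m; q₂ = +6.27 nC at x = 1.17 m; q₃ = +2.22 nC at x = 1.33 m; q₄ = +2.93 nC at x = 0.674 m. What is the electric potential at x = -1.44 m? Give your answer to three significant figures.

The total potential is the scalar sum of each charge's contribution, V = Σ kqᵢ/rᵢ.
Distances from the field point to each charge: r₁ = 2.02 m, r₂ = 2.61 m, r₃ = 2.77 m, r₄ = 2.11 m.
V = k[(1.55×10⁻⁹)/(2.02) + (6.27×10⁻⁹)/(2.61) + (2.22×10⁻⁹)/(2.77) + (2.93×10⁻⁹)/(2.11)] = 48.2 V.

48.2 V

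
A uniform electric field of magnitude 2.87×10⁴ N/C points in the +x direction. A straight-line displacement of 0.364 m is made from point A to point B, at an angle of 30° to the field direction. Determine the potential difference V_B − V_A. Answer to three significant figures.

-9050 V

Only the component of displacement along E changes the potential: ΔV = −E·d·cosθ.
ΔV = −(2.87×10⁴ V/m)(0.364 m)cos30° = -9050 V.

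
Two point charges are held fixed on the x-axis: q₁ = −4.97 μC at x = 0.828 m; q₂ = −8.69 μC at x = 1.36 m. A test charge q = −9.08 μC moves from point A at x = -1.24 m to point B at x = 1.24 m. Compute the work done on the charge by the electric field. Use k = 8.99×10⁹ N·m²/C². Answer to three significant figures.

The work done by the electric force is W_field = −ΔU = −q(V_B − V_A) = q(V_A − V_B).
At A: distances to the source charges are 2.07 m, 2.60 m; V_A = Σ kqᵢ/rᵢ = -5.17×10⁴ V.
At B: distances to the source charges are 0.412 m, 0.120 m; V_B = Σ kqᵢ/rᵢ = -7.59×10⁵ V.
ΔV = V_B − V_A = -7.08×10⁵ V.
W_field = −qΔV = −(-9.08×10⁻⁶ C)(-7.08×10⁵ V) = -6.43 J.

-6.43 J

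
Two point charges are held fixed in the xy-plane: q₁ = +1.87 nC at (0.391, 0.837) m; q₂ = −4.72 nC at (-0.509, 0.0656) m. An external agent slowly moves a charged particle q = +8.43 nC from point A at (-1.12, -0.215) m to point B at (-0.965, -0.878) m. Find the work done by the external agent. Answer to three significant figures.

1.79×10⁻⁷ J

For quasistatic motion the external work equals the change in potential energy: W_ext = qΔV = q(V_B − V_A).
At A: distances to the source charges are 1.84 m, 0.672 m; V_A = Σ kqᵢ/rᵢ = -54.0 V.
At B: distances to the source charges are 2.19 m, 1.05 m; V_B = Σ kqᵢ/rᵢ = -32.8 V.
ΔV = V_B − V_A = 21.2 V.
W_ext = qΔV = (8.43×10⁻⁹ C)(21.2 V) = 1.79×10⁻⁷ J.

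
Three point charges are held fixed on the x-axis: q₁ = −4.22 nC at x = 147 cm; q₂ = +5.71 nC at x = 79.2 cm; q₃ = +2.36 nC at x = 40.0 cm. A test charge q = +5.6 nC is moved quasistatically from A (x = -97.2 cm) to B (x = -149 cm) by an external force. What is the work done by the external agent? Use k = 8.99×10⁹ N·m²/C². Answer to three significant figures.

For quasistatic motion the external work equals the change in potential energy: W_ext = qΔV = q(V_B − V_A).
At A: distances to the source charges are 2.44 m, 1.76 m, 1.37 m; V_A = Σ kqᵢ/rᵢ = 29.0 V.
At B: distances to the source charges are 2.96 m, 2.28 m, 1.89 m; V_B = Σ kqᵢ/rᵢ = 20.9 V.
ΔV = V_B − V_A = -8.13 V.
W_ext = qΔV = (5.60×10⁻⁹ C)(-8.13 V) = -4.55×10⁻⁸ J.

-4.55×10⁻⁸ J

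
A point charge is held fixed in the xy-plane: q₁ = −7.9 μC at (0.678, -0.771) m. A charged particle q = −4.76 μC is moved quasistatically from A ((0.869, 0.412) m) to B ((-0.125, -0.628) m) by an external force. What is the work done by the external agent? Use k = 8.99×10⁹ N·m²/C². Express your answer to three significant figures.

0.132 J

For quasistatic motion the external work equals the change in potential energy: W_ext = qΔV = q(V_B − V_A).
At A: distance to the source charge is 1.20 m; V_A = kq₁/r = -5.93×10⁴ V.
At B: distance to the source charge is 0.816 m; V_B = kq₁/r = -8.71×10⁴ V.
ΔV = V_B − V_A = -2.78×10⁴ V.
W_ext = qΔV = (-4.76×10⁻⁶ C)(-2.78×10⁴ V) = 0.132 J.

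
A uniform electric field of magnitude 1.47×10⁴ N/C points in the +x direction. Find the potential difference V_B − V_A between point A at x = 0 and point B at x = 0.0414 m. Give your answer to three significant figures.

-609 V

In a uniform field, potential decreases in the direction of E: V_B − V_A = −E·Δx.
V_B − V_A = −(1.47×10⁴ V/m)(0.0414 m) = -609 V.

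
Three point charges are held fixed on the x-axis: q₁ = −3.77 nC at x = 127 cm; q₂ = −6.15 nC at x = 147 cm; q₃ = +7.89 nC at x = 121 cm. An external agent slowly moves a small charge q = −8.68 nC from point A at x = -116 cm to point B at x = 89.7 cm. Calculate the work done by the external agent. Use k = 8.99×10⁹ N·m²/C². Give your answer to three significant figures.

-3.85×10⁻⁷ J

For quasistatic motion the external work equals the change in potential energy: W_ext = qΔV = q(V_B − V_A).
At A: distances to the source charges are 2.43 m, 2.63 m, 2.37 m; V_A = Σ kqᵢ/rᵢ = -5.04 V.
At B: distances to the source charges are 0.373 m, 0.573 m, 0.313 m; V_B = Σ kqᵢ/rᵢ = 39.3 V.
ΔV = V_B − V_A = 44.3 V.
W_ext = qΔV = (-8.68×10⁻⁹ C)(44.3 V) = -3.85×10⁻⁷ J.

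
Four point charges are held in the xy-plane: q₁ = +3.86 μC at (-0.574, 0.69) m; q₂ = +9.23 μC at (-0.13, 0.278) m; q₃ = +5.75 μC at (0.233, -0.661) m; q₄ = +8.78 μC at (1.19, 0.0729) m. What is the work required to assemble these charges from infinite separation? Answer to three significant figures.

The assembly work is the sum of pairwise potential energies, U = Σ_{i<j} kqᵢqⱼ/rᵢⱼ.
Pair separations: r₁₂ = 0.606 m, r₁₃ = 1.57 m, r₁₄ = 1.87 m, r₂₃ = 1.01 m, r₂₄ = 1.34 m, r₃₄ = 1.21 m.
Summing all 6 pair terms gives U = 2.21 J.

2.21 J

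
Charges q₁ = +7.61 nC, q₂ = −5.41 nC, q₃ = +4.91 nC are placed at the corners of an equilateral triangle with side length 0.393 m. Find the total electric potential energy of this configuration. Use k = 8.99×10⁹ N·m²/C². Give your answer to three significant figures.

The assembly work is the sum of pairwise potential energies, U = Σ_{i<j} kqᵢqⱼ/rᵢⱼ.
All three pair separations equal the side length, 0.393 m.
U = (-9.42×10⁻⁷) + (8.55×10⁻⁷) + (-6.08×10⁻⁷) = -6.95×10⁻⁷ J.

-6.95×10⁻⁷ J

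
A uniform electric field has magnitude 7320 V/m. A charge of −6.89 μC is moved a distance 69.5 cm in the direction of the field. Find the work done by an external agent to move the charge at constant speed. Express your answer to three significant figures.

0.0351 J

The potential change for a displacement 69.5 cm in the direction of the field is ΔV = −Ed = -5090 V.
W_ext = qΔV = 0.0351 J.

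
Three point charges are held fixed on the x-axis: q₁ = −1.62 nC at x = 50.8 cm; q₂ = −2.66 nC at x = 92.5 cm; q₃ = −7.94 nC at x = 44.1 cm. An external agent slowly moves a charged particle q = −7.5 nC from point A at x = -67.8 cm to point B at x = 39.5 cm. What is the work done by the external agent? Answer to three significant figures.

1.23×10⁻⁵ J

For quasistatic motion the external work equals the change in potential energy: W_ext = qΔV = q(V_B − V_A).
At A: distances to the source charges are 1.19 m, 1.60 m, 1.12 m; V_A = Σ kqᵢ/rᵢ = -91.0 V.
At B: distances to the source charges are 0.113 m, 0.530 m, 0.0460 m; V_B = Σ kqᵢ/rᵢ = -1730 V.
ΔV = V_B − V_A = -1630 V.
W_ext = qΔV = (-7.50×10⁻⁹ C)(-1630 V) = 1.23×10⁻⁵ J.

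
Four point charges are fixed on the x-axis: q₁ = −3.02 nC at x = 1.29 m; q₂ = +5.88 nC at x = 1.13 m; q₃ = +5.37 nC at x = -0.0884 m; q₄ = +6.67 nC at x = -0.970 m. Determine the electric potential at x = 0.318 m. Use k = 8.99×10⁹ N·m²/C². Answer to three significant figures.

203 V

The total potential is the scalar sum of each charge's contribution, V = Σ kqᵢ/rᵢ.
Distances from the field point to each charge: r₁ = 0.972 m, r₂ = 0.812 m, r₃ = 0.406 m, r₄ = 1.29 m.
V = k[(-3.02×10⁻⁹)/(0.972) + (5.88×10⁻⁹)/(0.812) + (5.37×10⁻⁹)/(0.406) + (6.67×10⁻⁹)/(1.29)] = 203 V.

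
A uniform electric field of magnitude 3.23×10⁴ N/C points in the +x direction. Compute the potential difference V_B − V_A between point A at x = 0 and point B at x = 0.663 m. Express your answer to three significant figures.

-2.14×10⁴ V

In a uniform field, potential decreases in the direction of E: V_B − V_A = −E·Δx.
V_B − V_A = −(3.23×10⁴ V/m)(0.663 m) = -2.14×10⁴ V.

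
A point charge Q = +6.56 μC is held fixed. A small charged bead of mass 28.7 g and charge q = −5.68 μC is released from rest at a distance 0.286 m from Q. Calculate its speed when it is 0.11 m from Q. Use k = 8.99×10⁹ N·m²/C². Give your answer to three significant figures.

Only the electrostatic force acts, so mechanical energy is conserved: ½mv² = U₁ − U₂ = kQq(1/r₁ − 1/r₂).
U₁ − U₂ = (8.99×10⁹ N·m²/C²)(6.56×10⁻⁶ C)(-5.68×10⁻⁶ C)(1/0.286 − 1/0.110) = 1.87 J.
v = √(2·1.87/0.0287) = 11.4 m/s.

11.4 m/s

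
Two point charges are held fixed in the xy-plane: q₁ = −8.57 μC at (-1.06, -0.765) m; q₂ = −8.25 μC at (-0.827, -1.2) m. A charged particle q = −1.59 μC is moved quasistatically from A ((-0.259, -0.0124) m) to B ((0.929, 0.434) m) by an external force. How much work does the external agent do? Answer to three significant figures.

-0.0991 J

For quasistatic motion the external work equals the change in potential energy: W_ext = qΔV = q(V_B − V_A).
At A: distances to the source charges are 1.10 m, 1.32 m; V_A = Σ kqᵢ/rᵢ = -1.26×10⁵ V.
At B: distances to the source charges are 2.32 m, 2.40 m; V_B = Σ kqᵢ/rᵢ = -6.41×10⁴ V.
ΔV = V_B − V_A = 6.23×10⁴ V.
W_ext = qΔV = (-1.59×10⁻⁶ C)(6.23×10⁴ V) = -0.0991 J.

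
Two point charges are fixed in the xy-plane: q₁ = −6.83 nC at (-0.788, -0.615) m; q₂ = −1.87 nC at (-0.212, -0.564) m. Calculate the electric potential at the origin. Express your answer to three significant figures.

-89.3 V

The total potential is the scalar sum of each charge's contribution, V = Σ kqᵢ/rᵢ.
Distances from the field point to each charge: r₁ = 1.00 m, r₂ = 0.603 m.
V = k[(-6.83×10⁻⁹)/(1.00) + (-1.87×10⁻⁹)/(0.603)] = -89.3 V.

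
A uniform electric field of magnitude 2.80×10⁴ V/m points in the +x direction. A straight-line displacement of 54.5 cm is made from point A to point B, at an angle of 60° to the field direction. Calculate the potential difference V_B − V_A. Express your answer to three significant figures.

-7630 V

Only the component of displacement along E changes the potential: ΔV = −E·d·cosθ.
ΔV = −(2.80×10⁴ V/m)(0.545 m)cos60° = -7630 V.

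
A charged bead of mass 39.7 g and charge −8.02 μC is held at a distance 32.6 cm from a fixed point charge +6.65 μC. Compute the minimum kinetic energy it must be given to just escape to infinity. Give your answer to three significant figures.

1.47 J

To just escape, total mechanical energy must reach zero at infinity: ½mv²_min + U = 0, so ½mv²_min = −U = |kQq|/r.
|U| = |kQq|/r = (8.99×10⁹ N·m²/C²)(6.65×10⁻⁶)(8.02×10⁻⁶)/(0.326) = 1.47 J.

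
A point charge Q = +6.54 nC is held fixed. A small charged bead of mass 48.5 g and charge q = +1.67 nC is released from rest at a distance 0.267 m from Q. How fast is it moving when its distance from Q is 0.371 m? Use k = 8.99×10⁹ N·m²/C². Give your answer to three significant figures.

2.06×10⁻³ m/s

Only the electrostatic force acts, so mechanical energy is conserved: ½mv² = U₁ − U₂ = kQq(1/r₁ − 1/r₂).
U₁ − U₂ = (8.99×10⁹ N·m²/C²)(6.54×10⁻⁹ C)(1.67×10⁻⁹ C)(1/0.267 − 1/0.371) = 1.03×10⁻⁷ J.
v = √(2·1.03×10⁻⁷/0.0485) = 2.06×10⁻³ m/s.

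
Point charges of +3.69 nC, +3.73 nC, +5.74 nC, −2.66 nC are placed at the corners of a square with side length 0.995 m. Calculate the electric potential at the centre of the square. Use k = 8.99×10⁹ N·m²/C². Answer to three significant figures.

Electric potential is a scalar, so the contributions from each charge add algebraically: V = Σ kqᵢ/rᵢ.
The distance from each corner to the centre is a√2/2 = 0.704 m.
V = k[(3.69×10⁻⁹)/(0.704) + (3.73×10⁻⁹)/(0.704) + (5.74×10⁻⁹)/(0.704) + (-2.66×10⁻⁹)/(0.704)] = 134 V.

134 V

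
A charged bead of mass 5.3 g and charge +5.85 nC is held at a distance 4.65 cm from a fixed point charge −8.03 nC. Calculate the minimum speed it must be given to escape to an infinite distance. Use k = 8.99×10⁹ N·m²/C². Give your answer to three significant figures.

To just escape, total mechanical energy must reach zero at infinity: ½mv²_min + U = 0, so ½mv²_min = −U = |kQq|/r.
|U| = |kQq|/r = (8.99×10⁹ N·m²/C²)(8.03×10⁻⁹)(5.85×10⁻⁹)/(0.0465) = 9.08×10⁻⁶ J.
v_min = √(2|U|/m) = √(2·9.08×10⁻⁶/5.30×10⁻³) = 0.0585 m/s.

0.0585 m/s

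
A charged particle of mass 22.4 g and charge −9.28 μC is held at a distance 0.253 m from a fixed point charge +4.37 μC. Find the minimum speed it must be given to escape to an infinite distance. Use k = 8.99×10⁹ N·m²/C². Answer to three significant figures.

To just escape, total mechanical energy must reach zero at infinity: ½mv²_min + U = 0, so ½mv²_min = −U = |kQq|/r.
|U| = |kQq|/r = (8.99×10⁹ N·m²/C²)(4.37×10⁻⁶)(9.28×10⁻⁶)/(0.253) = 1.44 J.
v_min = √(2|U|/m) = √(2·1.44/0.0224) = 11.3 m/s.

11.3 m/s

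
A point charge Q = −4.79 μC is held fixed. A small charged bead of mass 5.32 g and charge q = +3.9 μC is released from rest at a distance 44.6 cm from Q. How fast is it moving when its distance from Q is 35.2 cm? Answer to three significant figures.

Only the electrostatic force acts, so mechanical energy is conserved: ½mv² = U₁ − U₂ = kQq(1/r₁ − 1/r₂).
U₁ − U₂ = (8.99×10⁹ N·m²/C²)(-4.79×10⁻⁶ C)(3.90×10⁻⁶ C)(1/0.446 − 1/0.352) = 0.101 J.
v = √(2·0.101/5.32×10⁻³) = 6.15 m/s.

6.15 m/s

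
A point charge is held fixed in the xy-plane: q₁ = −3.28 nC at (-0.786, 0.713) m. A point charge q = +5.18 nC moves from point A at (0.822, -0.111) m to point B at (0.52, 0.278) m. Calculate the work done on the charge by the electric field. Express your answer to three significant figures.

The work done by the electric force is W_field = −ΔU = −q(V_B − V_A) = q(V_A − V_B).
At A: distance to the source charge is 1.81 m; V_A = kq₁/r = -16.3 V.
At B: distance to the source charge is 1.38 m; V_B = kq₁/r = -21.4 V.
ΔV = V_B − V_A = -5.10 V.
W_field = −qΔV = −(5.18×10⁻⁹ C)(-5.10 V) = 2.64×10⁻⁸ J.

2.64×10⁻⁸ J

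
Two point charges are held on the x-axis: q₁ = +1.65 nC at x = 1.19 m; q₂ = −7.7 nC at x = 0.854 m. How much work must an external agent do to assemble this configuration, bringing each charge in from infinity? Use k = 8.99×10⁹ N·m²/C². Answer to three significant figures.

The work to assemble the configuration equals its total potential energy, U = Σ kqᵢqⱼ/rᵢⱼ over all pairs.
Pair separations: r₁₂ = 0.336 m.
U = (-3.40×10⁻⁷) = -3.40×10⁻⁷ J.

-3.40×10⁻⁷ J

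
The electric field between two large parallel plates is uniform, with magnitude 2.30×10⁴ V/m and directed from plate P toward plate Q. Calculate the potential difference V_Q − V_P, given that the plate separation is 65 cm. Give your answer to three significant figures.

In a uniform field, potential decreases in the direction of E: ΔV = −E·d for a displacement d parallel to E.
Going from P to Q is a displacement of 65 cm along the field, so V_Q − V_P = −Ed = -1.50×10⁴ V.

-1.50×10⁴ V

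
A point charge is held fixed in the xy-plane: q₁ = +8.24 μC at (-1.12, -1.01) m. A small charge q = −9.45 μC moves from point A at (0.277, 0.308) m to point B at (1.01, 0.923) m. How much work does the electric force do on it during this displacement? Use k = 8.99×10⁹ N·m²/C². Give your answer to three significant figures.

The work done by the electric force is W_field = −ΔU = −q(V_B − V_A) = q(V_A − V_B).
At A: distance to the source charge is 1.92 m; V_A = kq₁/r = 3.86×10⁴ V.
At B: distance to the source charge is 2.88 m; V_B = kq₁/r = 2.58×10⁴ V.
ΔV = V_B − V_A = -1.28×10⁴ V.
W_field = −qΔV = −(-9.45×10⁻⁶ C)(-1.28×10⁴ V) = -0.121 J.

-0.121 J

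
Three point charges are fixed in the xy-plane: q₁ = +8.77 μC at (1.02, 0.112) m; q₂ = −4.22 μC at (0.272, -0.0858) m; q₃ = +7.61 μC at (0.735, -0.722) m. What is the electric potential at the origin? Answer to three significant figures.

The total potential is the scalar sum of each charge's contribution, V = Σ kqᵢ/rᵢ.
Distances from the field point to each charge: r₁ = 1.03 m, r₂ = 0.285 m, r₃ = 1.03 m.
V = k[(8.77×10⁻⁶)/(1.03) + (-4.22×10⁻⁶)/(0.285) + (7.61×10⁻⁶)/(1.03)] = 1.02×10⁴ V.

1.02×10⁴ V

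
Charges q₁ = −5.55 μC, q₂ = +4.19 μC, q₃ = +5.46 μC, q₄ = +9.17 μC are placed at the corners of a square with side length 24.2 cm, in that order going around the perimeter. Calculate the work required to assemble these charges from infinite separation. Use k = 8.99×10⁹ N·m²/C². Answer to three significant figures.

The assembly work is the sum of pairwise potential energies, U = Σ_{i<j} kqᵢqⱼ/rᵢⱼ.
The four side pairs have separation 0.242 m and the two diagonal pairs 0.342 m.
Summing all 6 pair terms gives U = 0.169 J.

0.169 J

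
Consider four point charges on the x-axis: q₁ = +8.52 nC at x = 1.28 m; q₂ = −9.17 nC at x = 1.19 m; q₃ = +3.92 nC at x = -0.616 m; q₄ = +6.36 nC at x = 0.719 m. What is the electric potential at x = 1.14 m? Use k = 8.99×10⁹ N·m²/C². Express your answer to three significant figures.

The total potential is the scalar sum of each charge's contribution, V = Σ kqᵢ/rᵢ.
Distances from the field point to each charge: r₁ = 0.140 m, r₂ = 0.0500 m, r₃ = 1.76 m, r₄ = 0.421 m.
V = k[(8.52×10⁻⁹)/(0.140) + (-9.17×10⁻⁹)/(0.0500) + (3.92×10⁻⁹)/(1.76) + (6.36×10⁻⁹)/(0.421)] = -946 V.

-946 V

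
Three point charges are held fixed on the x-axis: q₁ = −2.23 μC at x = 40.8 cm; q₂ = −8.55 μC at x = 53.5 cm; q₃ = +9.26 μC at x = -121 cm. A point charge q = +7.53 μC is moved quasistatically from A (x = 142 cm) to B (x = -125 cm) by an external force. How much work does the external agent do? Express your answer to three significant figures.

For quasistatic motion the external work equals the change in potential energy: W_ext = qΔV = q(V_B − V_A).
At A: distances to the source charges are 1.01 m, 0.885 m, 2.63 m; V_A = Σ kqᵢ/rᵢ = -7.50×10⁴ V.
At B: distances to the source charges are 1.66 m, 1.79 m, 0.0400 m; V_B = Σ kqᵢ/rᵢ = 2.03×10⁶ V.
ΔV = V_B − V_A = 2.10×10⁶ V.
W_ext = qΔV = (7.53×10⁻⁶ C)(2.10×10⁶ V) = 15.8 J.

15.8 J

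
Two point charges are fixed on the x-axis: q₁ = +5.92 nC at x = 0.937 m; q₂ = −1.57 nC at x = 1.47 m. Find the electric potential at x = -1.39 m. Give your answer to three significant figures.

17.9 V

The total potential is the scalar sum of each charge's contribution, V = Σ kqᵢ/rᵢ.
Distances from the field point to each charge: r₁ = 2.33 m, r₂ = 2.86 m.
V = k[(5.92×10⁻⁹)/(2.33) + (-1.57×10⁻⁹)/(2.86)] = 17.9 V.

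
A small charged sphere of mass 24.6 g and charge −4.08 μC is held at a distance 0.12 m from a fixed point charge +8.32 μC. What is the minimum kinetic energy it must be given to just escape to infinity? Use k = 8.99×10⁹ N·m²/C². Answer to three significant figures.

To just escape, total mechanical energy must reach zero at infinity: ½mv²_min + U = 0, so ½mv²_min = −U = |kQq|/r.
|U| = |kQq|/r = (8.99×10⁹ N·m²/C²)(8.32×10⁻⁶)(4.08×10⁻⁶)/(0.120) = 2.54 J.

2.54 J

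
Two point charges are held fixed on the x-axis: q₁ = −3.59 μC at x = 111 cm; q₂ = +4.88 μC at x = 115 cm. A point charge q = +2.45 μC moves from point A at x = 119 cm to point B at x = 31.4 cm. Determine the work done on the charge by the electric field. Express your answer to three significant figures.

The work done by the electric force is W_field = −ΔU = −q(V_B − V_A) = q(V_A − V_B).
At A: distances to the source charges are 0.0800 m, 0.0400 m; V_A = Σ kqᵢ/rᵢ = 6.93×10⁵ V.
At B: distances to the source charges are 0.796 m, 0.836 m; V_B = Σ kqᵢ/rᵢ = 1.19×10⁴ V.
ΔV = V_B − V_A = -6.81×10⁵ V.
W_field = −qΔV = −(2.45×10⁻⁶ C)(-6.81×10⁵ V) = 1.67 J.

1.67 J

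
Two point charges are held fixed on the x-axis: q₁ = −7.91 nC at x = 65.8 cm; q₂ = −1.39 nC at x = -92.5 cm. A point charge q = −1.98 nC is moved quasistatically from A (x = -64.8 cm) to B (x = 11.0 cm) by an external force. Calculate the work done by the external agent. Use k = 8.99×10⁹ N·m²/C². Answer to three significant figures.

For quasistatic motion the external work equals the change in potential energy: W_ext = qΔV = q(V_B − V_A).
At A: distances to the source charges are 1.31 m, 0.277 m; V_A = Σ kqᵢ/rᵢ = -99.6 V.
At B: distances to the source charges are 0.548 m, 1.04 m; V_B = Σ kqᵢ/rᵢ = -142 V.
ΔV = V_B − V_A = -42.3 V.
W_ext = qΔV = (-1.98×10⁻⁹ C)(-42.3 V) = 8.37×10⁻⁸ J.

8.37×10⁻⁸ J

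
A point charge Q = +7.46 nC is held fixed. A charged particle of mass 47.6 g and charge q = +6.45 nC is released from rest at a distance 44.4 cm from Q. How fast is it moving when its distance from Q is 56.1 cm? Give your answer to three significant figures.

2.92×10⁻³ m/s

Only the electrostatic force acts, so mechanical energy is conserved: ½mv² = U₁ − U₂ = kQq(1/r₁ − 1/r₂).
U₁ − U₂ = (8.99×10⁹ N·m²/C²)(7.46×10⁻⁹ C)(6.45×10⁻⁹ C)(1/0.444 − 1/0.561) = 2.03×10⁻⁷ J.
v = √(2·2.03×10⁻⁷/0.0476) = 2.92×10⁻³ m/s.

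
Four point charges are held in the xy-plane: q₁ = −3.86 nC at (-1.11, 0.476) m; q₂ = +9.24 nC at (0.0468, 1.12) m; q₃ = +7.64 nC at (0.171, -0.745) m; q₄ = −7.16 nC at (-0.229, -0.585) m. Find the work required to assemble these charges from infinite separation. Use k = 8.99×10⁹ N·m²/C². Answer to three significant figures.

-1.36×10⁻⁶ J

The assembly work is the sum of pairwise potential energies, U = Σ_{i<j} kqᵢqⱼ/rᵢⱼ.
Pair separations: r₁₂ = 1.32 m, r₁₃ = 1.77 m, r₁₄ = 1.38 m, r₂₃ = 1.87 m, r₂₄ = 1.73 m, r₃₄ = 0.431 m.
Summing all 6 pair terms gives U = -1.36×10⁻⁶ J.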